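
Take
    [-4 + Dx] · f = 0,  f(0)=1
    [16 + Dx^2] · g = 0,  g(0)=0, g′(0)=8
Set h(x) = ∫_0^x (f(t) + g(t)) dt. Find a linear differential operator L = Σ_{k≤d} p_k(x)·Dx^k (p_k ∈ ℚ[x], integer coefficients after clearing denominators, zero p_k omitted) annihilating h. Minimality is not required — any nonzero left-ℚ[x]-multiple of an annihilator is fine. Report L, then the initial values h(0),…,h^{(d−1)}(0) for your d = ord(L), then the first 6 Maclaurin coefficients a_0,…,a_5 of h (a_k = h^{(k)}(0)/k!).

f: a_k = 1, 4, 8, 32/3, 32/3, 128/15, …
g: a_k = 0, 8, 0, -64/3, 0, 256/15, …
Sum ⇒ L₀ = lclm(L_f,L_g) in ℚ(x)⟨Dx⟩.
∫: right-multiply L₀ by Dx.
L = -64·Dx + 16·Dx^2 - 4·Dx^3 + Dx^4  (order 4).
h: a_k = 0, 1, 6, 8/3, -8/3, 32/15, …
ICs: h(0) = 0, h′(0) = 1, h′′(0) = 12, h′′′(0) = 16.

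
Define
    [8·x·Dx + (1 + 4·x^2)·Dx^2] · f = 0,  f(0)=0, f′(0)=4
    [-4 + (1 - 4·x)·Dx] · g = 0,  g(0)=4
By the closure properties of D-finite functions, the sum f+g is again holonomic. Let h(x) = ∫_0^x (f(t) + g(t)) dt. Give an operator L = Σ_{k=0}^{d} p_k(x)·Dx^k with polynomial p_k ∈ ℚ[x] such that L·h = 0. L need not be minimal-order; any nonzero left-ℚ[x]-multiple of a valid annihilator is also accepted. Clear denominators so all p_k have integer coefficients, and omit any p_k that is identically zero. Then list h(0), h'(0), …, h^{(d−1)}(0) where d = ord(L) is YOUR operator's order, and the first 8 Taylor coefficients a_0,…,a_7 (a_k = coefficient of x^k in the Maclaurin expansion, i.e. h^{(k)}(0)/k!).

f: a_k = 0, 4, 0, -16/3, 0, 64/5, 0, -256/7, …
g: a_k = 4, 16, 64, 256, 1024, 4096, 16384, 65536, …
L₀ := lclm(L_f,L_g); ord L₀ ≤ 2+1.
h=∫₀ˣh₀: take L = L₀·Dx.
L = (8 - 128·x - 96·x^2)·Dx^2 + (-13 + 8·x - 100·x^2 - 96·x^3)·Dx^3 + (1 - 3·x - 12·x^3 - 16·x^4)·Dx^4  (order 4).
h: a_k = 0, 4, 10, 64/3, 188/3, 1024/5, 3424/5, 16384/7, …
ICs: h(0) = 0, h′(0) = 4, h′′(0) = 20, h′′′(0) = 128.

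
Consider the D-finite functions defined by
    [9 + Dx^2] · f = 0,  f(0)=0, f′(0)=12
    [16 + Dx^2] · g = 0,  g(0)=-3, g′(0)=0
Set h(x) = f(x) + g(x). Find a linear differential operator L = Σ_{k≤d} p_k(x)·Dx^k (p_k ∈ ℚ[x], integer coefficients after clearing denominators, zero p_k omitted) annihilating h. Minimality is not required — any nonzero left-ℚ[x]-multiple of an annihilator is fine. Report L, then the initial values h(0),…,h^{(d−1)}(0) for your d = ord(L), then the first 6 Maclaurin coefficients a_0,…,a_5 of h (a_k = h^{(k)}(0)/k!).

L = 144 + 25·Dx^2 + Dx^4  (order 4).
h: a_k = -3, 12, 24, -18, -32, 81/10, …
ICs: h(0) = -3, h′(0) = 12, h′′(0) = 48, h′′′(0) = -108.

f: a_k = 0, 12, 0, -18, 0, 81/10, …
g: a_k = -3, 0, 24, 0, -32, 0, …
f+g: L₀ = lclm(L_f,L_g), ord ≤ 2+2.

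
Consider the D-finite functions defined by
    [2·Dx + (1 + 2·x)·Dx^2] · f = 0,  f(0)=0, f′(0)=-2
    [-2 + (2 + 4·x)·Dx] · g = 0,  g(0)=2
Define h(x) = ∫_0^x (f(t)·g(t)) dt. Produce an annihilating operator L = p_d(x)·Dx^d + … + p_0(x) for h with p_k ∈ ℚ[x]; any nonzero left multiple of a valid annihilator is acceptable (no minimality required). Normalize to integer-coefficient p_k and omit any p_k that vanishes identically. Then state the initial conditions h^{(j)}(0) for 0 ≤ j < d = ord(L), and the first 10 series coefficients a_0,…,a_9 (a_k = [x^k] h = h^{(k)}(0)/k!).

L = Dx + (1 + 4·x + 4·x^2)·Dx^3  (order 3).
h: a_k = 0, 0, -2, 0, 1/6, -4/15, 71/180, -62/105, 3043/3360, -2689/1890, …
ICs: h(0) = 0, h′(0) = 0, h′′(0) = -4.

f: a_k = 0, -2, 2, -8/3, 4, -32/5, 32/3, -128/7, 32, -512/9, …
g: a_k = 2, 2, -1, 1, -5/4, 7/4, -21/8, 33/8, -429/64, 715/64, …
h₀=f·g: eliminate ⇒ L₀, order ≤ 2·1.
h=∫h₀ ⇒ L = L₀·Dx.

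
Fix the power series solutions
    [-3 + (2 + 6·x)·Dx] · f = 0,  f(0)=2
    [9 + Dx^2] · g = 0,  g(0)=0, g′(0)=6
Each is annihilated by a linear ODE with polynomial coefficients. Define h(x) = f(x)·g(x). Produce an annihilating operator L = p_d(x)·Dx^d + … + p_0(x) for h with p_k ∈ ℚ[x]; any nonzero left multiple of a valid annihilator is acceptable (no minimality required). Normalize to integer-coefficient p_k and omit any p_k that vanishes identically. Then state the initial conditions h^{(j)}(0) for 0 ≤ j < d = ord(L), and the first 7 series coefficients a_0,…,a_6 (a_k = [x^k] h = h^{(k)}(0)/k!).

f: a_k = 2, 3, -9/4, 27/8, -405/64, 1701/128, -15309/512, …
g: a_k = 0, 6, 0, -9, 0, 81/20, 0, …
f·g: L₀ = L_f ⊗_s L_g, ord ≤ 1·2.
L = (63 + 216·x + 324·x^2) + (-12 - 36·x)·Dx + (4 + 24·x + 36·x^2)·Dx^2  (order 2).
h: a_k = 0, 12, 18, -63/2, -27/4, -1539/160, 19683/320, …
ICs: h(0) = 0, h′(0) = 12.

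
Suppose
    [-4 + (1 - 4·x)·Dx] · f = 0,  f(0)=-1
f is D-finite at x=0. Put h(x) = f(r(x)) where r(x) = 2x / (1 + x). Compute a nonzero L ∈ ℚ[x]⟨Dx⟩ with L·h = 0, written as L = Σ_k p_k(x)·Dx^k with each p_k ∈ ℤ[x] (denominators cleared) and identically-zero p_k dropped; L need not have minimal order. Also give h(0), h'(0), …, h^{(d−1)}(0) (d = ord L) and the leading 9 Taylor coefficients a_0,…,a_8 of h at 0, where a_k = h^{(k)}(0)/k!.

f: a_k = -1, -4, -16, -64, -256, -1024, -4096, -16384, -65536, …
f∘r: x↦r, Dx↦Dx/r' in L_f ⇒ L₀.
L = 8 + (-1 + 6·x + 7·x^2)·Dx  (order 1).
h: a_k = -1, -8, -56, -392, -2744, -19208, -134456, -941192, -6588344, …
ICs: h(0) = -1.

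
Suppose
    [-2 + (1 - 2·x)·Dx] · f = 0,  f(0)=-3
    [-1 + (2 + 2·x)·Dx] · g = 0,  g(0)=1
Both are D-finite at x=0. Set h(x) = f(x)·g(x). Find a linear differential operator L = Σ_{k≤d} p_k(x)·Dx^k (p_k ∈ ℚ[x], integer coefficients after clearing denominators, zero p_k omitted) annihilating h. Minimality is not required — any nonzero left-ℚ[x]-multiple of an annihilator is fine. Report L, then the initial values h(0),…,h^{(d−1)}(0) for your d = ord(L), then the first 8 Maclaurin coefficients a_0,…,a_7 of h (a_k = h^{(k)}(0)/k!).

f: a_k = -3, -6, -12, -24, -48, -96, -192, -384, …
g: a_k = 1, 1/2, -1/8, 1/16, -5/128, 7/256, -21/1024, 33/2048, …
f·g: L₀ = L_f ⊗_s L_g, ord ≤ 1·1.
L = (5 + 2·x) + (-2 + 2·x + 4·x^2)·Dx  (order 1).
h: a_k = -3, -15/2, -117/8, -471/16, -7521/128, -30105/256, -240777/1024, -963207/2048, …
ICs: h(0) = -3.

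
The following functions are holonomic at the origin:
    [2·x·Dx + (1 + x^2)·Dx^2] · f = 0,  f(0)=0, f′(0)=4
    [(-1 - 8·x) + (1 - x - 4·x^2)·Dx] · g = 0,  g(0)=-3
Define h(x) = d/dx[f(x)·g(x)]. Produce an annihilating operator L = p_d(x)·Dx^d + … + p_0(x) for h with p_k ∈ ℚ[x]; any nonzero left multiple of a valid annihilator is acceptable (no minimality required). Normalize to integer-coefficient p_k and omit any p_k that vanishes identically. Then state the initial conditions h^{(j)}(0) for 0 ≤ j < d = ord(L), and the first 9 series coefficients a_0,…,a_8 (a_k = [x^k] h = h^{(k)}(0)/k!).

L = (86 + 318·x^2 + 96·x^3 + 576·x^4) + (13 + 106·x + 57·x^2 + 334·x^3 + 96·x^4 + 384·x^5)·Dx + (-4 + 3·x + x^2 + 19·x^3 + 53·x^4 + 16·x^5 + 48·x^6)·Dx^2  (order 2).
h: a_k = -12, -24, -168, -416, -1652, -22392/5, -14464, -1414528/35, -4195284/35, …
ICs: h(0) = -12, h′(0) = -24.

f: a_k = 0, 4, 0, -4/3, 0, 4/5, 0, -4/7, 0, …
g: a_k = -3, -3, -15, -27, -87, -195, -543, -1323, -3495, …
Product ⇒ symmetric product L₀, ord ≤ 2.
h₀' ⇒ L via d/dx closure of L₀.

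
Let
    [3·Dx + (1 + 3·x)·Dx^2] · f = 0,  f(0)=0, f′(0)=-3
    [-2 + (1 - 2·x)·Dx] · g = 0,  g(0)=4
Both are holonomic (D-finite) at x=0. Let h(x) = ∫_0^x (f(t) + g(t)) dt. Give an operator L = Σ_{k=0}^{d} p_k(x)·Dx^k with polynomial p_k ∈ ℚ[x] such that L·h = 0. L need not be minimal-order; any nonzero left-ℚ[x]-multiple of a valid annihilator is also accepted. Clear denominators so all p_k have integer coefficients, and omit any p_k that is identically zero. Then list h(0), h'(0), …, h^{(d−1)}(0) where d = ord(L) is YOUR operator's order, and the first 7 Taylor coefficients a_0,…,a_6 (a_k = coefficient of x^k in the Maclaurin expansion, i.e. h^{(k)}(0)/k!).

f: a_k = 0, -3, 9/2, -9, 81/4, -243/5, 243/2, …
g: a_k = 4, 8, 16, 32, 64, 128, 256, …
Weyl lclm of L_f,L_g ⇒ L₀ (ord ≤ 3).
h=∫₀ˣh₀: take L = L₀·Dx.
L = (-144 - 72·x)·Dx^2 + (-6 - 216·x - 144·x^2)·Dx^3 + (7 + 13·x - 36·x^2 - 36·x^3)·Dx^4  (order 4).
h: a_k = 0, 4, 5/2, 41/6, 23/4, 337/20, 397/30, …
ICs: h(0) = 0, h′(0) = 4, h′′(0) = 5, h′′′(0) = 41.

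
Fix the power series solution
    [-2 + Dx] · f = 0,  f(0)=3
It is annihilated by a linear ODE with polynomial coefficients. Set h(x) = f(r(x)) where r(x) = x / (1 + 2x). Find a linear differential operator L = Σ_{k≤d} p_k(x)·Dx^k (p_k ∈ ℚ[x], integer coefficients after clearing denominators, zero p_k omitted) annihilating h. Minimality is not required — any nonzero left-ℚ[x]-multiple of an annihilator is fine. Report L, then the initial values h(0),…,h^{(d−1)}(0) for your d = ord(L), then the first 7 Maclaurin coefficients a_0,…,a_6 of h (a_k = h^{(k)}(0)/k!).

f: a_k = 3, 6, 6, 4, 2, 4/5, 4/15, …
f∘r: x↦r, Dx↦Dx/r' in L_f ⇒ L₀.
L = -2 + (1 + 4·x + 4·x^2)·Dx  (order 1).
h: a_k = 3, 6, -6, 4, 2, -76/5, 604/15, …
ICs: h(0) = 3.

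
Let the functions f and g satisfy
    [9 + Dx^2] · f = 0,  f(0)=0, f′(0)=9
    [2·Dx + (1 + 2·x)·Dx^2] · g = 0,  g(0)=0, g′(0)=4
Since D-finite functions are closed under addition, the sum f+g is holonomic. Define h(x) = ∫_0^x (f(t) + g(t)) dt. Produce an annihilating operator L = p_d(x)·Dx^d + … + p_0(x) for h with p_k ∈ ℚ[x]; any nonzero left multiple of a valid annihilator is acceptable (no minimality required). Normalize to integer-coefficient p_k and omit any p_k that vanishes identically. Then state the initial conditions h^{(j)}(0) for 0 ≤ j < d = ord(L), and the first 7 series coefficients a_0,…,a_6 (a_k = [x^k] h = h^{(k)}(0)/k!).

f: a_k = 0, 9, 0, -27/2, 0, 243/40, 0, …
g: a_k = 0, 4, -4, 16/3, -8, 64/5, -64/3, …
Weyl lclm of L_f,L_g ⇒ L₀ (ord ≤ 4).
∫: right-multiply L₀ by Dx.
L = (594 + 648·x + 648·x^2)·Dx^2 + (153 + 630·x + 972·x^2 + 648·x^3)·Dx^3 + (66 + 72·x + 72·x^2)·Dx^4 + (17 + 70·x + 108·x^2 + 72·x^3)·Dx^5  (order 5).
h: a_k = 0, 0, 13/2, -4/3, -49/24, -8/5, 151/48, …
ICs: h(0) = 0, h′(0) = 0, h′′(0) = 13, h′′′(0) = -8, h′′′′(0) = -49.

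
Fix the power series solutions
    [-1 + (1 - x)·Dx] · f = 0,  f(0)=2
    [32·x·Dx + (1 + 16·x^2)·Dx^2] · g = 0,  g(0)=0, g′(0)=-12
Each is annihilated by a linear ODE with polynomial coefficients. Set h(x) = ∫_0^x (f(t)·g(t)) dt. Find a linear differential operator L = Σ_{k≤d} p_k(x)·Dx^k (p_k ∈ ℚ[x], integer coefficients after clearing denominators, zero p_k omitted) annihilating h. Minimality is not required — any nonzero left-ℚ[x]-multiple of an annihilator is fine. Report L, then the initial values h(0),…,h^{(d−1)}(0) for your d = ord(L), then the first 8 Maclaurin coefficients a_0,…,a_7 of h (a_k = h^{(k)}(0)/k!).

L = 32·x·Dx + (2 - 32·x + 64·x^2)·Dx^2 + (-1 + x - 16·x^2 + 16·x^3)·Dx^3  (order 3).
h: a_k = 0, 0, -12, -8, 26, 104/5, -2812/15, -5624/35, …
ICs: h(0) = 0, h′(0) = 0, h′′(0) = -24.

f: a_k = 2, 2, 2, 2, 2, 2, 2, 2, …
g: a_k = 0, -12, 0, 64, 0, -3072/5, 0, 49152/7, …
Product ⇒ symmetric product L₀, ord ≤ 2.
h=∫h₀ ⇒ L = L₀·Dx.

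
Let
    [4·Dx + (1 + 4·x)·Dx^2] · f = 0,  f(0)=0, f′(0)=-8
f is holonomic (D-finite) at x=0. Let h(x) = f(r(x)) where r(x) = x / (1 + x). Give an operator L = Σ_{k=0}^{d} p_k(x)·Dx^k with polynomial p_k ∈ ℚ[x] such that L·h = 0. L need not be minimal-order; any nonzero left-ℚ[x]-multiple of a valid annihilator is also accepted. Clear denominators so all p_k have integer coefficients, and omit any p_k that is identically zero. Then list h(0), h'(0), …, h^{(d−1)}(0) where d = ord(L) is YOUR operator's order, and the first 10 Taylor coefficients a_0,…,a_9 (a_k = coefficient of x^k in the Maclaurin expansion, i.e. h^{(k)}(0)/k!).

f: a_k = 0, -8, 16, -128/3, 128, -2048/5, 4096/3, -32768/7, 16384, -524288/9, …
Change of var in L_f (x↦r) gives L₀.
L = (6 + 10·x)·Dx + (1 + 6·x + 5·x^2)·Dx^2  (order 2).
h: a_k = 0, -8, 24, -248/3, 312, -6248/5, 5208, -156248/7, 97656, -3906248/9, …
ICs: h(0) = 0, h′(0) = -8.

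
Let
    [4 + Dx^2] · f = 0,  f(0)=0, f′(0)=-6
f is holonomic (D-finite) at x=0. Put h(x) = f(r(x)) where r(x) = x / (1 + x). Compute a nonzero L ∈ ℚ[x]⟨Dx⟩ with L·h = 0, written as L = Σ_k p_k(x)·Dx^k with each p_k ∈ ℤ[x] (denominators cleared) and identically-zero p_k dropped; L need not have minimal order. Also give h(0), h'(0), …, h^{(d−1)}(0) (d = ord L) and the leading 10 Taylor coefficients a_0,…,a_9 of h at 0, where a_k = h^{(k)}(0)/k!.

f: a_k = 0, -6, 0, 4, 0, -4/5, 0, 8/105, 0, -4/945, …
L₀ from L_f via x↦r, Dx↦r'^{-1}Dx.
L = 4 + (2 + 6·x + 6·x^2 + 2·x^3)·Dx + (1 + 4·x + 6·x^2 + 4·x^3 + x^4)·Dx^2  (order 2).
h: a_k = 0, -6, 6, -2, -6, 86/5, -30, 4418/105, -758/15, 49262/945, …
ICs: h(0) = 0, h′(0) = -6.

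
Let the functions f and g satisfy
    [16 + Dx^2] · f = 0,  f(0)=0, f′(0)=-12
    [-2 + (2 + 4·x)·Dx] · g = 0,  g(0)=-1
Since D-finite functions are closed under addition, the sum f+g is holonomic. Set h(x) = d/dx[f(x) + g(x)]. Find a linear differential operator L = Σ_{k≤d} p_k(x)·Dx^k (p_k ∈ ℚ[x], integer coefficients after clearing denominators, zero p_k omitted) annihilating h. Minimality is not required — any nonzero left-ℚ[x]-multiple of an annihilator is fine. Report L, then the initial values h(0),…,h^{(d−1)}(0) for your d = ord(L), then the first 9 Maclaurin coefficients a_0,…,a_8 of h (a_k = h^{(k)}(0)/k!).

f: a_k = 0, -12, 0, 32, 0, -128/5, 0, 1024/105, 0, …
g: a_k = -1, -1, 1/2, -1/2, 5/8, -7/8, 21/16, -33/16, 429/128, …
f+g: L₀ = lclm(L_f,L_g), ord ≤ 2+1.
Differentiate: ansatz ord ≤ ord L₀ ⇒ L.
L = (-496 - 1024·x - 1024·x^2) + (-304 - 1632·x - 3072·x^2 - 2048·x^3)·Dx + (-31 - 64·x - 64·x^2)·Dx^2 + (-19 - 102·x - 192·x^2 - 128·x^3)·Dx^3  (order 3).
h: a_k = -13, 1, 189/2, 5/2, -1059/8, 63/8, 12919/240, 429/16, -937819/13440, …
ICs: h(0) = -13, h′(0) = 1, h′′(0) = 189.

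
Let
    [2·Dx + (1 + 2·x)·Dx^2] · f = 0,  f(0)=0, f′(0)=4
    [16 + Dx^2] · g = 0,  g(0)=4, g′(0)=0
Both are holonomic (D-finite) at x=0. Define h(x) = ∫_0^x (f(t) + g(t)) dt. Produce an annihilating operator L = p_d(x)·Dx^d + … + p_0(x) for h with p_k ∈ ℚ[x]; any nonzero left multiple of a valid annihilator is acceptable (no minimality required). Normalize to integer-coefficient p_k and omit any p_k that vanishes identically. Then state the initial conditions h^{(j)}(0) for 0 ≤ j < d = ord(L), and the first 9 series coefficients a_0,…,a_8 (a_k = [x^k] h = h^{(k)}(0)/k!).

f: a_k = 0, 4, -4, 16/3, -8, 64/5, -64/3, 256/7, -64, …
g: a_k = 4, 0, -32, 0, 128/3, 0, -1024/45, 0, 2048/315, …
Weyl lclm of L_f,L_g ⇒ L₀ (ord ≤ 4).
Integrate: L := L₀·Dx.
L = (160 + 256·x + 256·x^2)·Dx^2 + (48 + 224·x + 384·x^2 + 256·x^3)·Dx^3 + (10 + 16·x + 16·x^2)·Dx^4 + (3 + 14·x + 24·x^2 + 16·x^3)·Dx^5  (order 5).
h: a_k = 0, 4, 2, -12, 4/3, 104/15, 32/15, -1984/315, 32/7, …
ICs: h(0) = 0, h′(0) = 4, h′′(0) = 4, h′′′(0) = -72, h′′′′(0) = 32.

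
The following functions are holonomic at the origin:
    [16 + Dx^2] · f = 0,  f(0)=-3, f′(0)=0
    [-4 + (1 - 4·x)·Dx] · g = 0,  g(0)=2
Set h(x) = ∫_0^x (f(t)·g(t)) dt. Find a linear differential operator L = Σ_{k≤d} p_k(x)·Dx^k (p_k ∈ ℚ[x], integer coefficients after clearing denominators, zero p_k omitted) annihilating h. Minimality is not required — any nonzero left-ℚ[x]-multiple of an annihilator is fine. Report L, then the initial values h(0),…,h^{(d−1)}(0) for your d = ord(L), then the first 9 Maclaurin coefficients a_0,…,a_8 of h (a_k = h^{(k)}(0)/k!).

L = (-16 + 64·x)·Dx + 8·Dx^2 + (-1 + 4·x)·Dx^3  (order 3).
h: a_k = 0, -6, -12, -16, -48, -832/5, -1664/3, -199168/105, -99584/15, …
ICs: h(0) = 0, h′(0) = -6, h′′(0) = -24.

f: a_k = -3, 0, 24, 0, -32, 0, 256/15, 0, -512/105, …
g: a_k = 2, 8, 32, 128, 512, 2048, 8192, 32768, 131072, …
h₀=f·g: eliminate ⇒ L₀, order ≤ 2·1.
h=∫h₀ ⇒ L = L₀·Dx.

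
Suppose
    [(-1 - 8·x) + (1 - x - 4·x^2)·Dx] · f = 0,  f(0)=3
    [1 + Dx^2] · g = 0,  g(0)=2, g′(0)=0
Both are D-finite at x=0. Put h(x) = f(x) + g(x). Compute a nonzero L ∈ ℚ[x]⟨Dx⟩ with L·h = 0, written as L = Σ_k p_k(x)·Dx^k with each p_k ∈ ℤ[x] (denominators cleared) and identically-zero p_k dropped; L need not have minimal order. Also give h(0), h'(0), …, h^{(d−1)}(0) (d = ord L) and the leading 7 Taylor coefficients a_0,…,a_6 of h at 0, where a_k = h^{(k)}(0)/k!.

f: a_k = 3, 3, 15, 27, 87, 195, 543, …
g: a_k = 2, 0, -1, 0, 1/12, 0, -1/360, …
Sum ⇒ L₀ = lclm(L_f,L_g) in ℚ(x)⟨Dx⟩.
L = (55 + 486·x + 553·x^2 + 1488·x^3 + 80·x^4 + 128·x^5) + (-11 - 11·x - 23·x^2 + 169·x^3 + 348·x^4 + 48·x^5 + 64·x^6)·Dx + (55 + 486·x + 553·x^2 + 1488·x^3 + 80·x^4 + 128·x^5)·Dx^2 + (-11 - 11·x - 23·x^2 + 169·x^3 + 348·x^4 + 48·x^5 + 64·x^6)·Dx^3  (order 3).
h: a_k = 5, 3, 14, 27, 1045/12, 195, 195479/360, …
ICs: h(0) = 5, h′(0) = 3, h′′(0) = 28.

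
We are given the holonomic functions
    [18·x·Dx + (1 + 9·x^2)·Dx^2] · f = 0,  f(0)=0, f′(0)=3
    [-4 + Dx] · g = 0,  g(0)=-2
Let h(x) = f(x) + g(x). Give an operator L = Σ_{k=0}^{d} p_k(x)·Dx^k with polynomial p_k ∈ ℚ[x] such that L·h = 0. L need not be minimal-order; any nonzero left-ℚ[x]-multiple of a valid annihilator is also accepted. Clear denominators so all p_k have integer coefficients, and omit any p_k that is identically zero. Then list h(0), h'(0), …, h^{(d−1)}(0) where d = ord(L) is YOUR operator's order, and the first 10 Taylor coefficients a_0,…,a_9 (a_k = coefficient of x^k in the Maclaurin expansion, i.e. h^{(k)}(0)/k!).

f: a_k = 0, 3, 0, -9, 0, 243/5, 0, -2187/7, 0, 2187, …
g: a_k = -2, -8, -16, -64/3, -64/3, -256/15, -512/45, -2048/315, -1024/315, -4096/2835, …
L₀ := lclm(L_f,L_g); ord L₀ ≤ 2+1.
L = (36 - 144·x - 972·x^2 - 1296·x^3)·Dx + (-17 + 99·x^2 - 648·x^4)·Dx^2 + (2 + 9·x + 36·x^2 + 81·x^3 + 162·x^4)·Dx^3  (order 3).
h: a_k = -2, -5, -16, -91/3, -64/3, 473/15, -512/45, -100463/315, -1024/315, 6196049/2835, …
ICs: h(0) = -2, h′(0) = -5, h′′(0) = -32.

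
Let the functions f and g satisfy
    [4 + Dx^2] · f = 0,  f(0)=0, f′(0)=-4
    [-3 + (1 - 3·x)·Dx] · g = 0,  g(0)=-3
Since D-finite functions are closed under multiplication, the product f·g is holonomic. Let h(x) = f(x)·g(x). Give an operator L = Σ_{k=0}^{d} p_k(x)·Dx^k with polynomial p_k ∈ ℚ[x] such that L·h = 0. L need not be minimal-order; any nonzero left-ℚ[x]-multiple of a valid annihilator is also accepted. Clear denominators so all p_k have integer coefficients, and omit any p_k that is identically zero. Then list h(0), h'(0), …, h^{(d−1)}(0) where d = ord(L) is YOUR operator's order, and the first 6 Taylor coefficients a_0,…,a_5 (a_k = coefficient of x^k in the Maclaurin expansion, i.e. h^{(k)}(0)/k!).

f: a_k = 0, -4, 0, 8/3, 0, -8/15, …
g: a_k = -3, -9, -27, -81, -243, -729, …
h₀=f·g: eliminate ⇒ L₀, order ≤ 2·1.
L = (-4 + 12·x) + 6·Dx + (-1 + 3·x)·Dx^2  (order 2).
h: a_k = 0, 12, 36, 100, 300, 4508/5, …
ICs: h(0) = 0, h′(0) = 12.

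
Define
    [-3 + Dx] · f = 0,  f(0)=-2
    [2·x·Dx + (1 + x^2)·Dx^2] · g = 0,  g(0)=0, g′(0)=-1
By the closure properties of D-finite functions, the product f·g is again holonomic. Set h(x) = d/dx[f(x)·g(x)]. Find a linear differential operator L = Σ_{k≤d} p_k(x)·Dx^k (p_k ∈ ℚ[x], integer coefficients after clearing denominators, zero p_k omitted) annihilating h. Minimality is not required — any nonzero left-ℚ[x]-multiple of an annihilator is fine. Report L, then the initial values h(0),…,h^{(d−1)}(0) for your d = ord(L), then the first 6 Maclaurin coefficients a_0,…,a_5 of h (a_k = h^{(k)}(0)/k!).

f: a_k = -2, -6, -9, -9, -27/4, -81/20, …
g: a_k = 0, -1, 0, 1/3, 0, -1/5, …
Product ⇒ symmetric product L₀, ord ≤ 2.
h=h₀': d/dx-closure on L₀ ⇒ L.
L = (21 - 36·x + 72·x^2 - 36·x^3 + 27·x^4) + (-16 + 18·x - 42·x^2 + 18·x^3 - 18·x^4)·Dx + (3 - 2·x + 6·x^2 - 2·x^3 + 3·x^4)·Dx^2  (order 2).
h: a_k = 2, 12, 25, 28, 83/4, 27/2, …
ICs: h(0) = 2, h′(0) = 12.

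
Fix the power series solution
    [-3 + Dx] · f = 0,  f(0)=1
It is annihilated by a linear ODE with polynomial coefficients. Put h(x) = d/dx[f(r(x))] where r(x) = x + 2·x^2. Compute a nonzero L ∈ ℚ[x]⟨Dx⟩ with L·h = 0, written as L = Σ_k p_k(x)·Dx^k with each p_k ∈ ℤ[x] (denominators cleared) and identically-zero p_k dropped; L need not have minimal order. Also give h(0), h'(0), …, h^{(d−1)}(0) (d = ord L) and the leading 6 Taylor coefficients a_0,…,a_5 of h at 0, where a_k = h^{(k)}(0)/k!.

L = (7 + 24·x + 48·x^2) + (-1 - 4·x)·Dx  (order 1).
h: a_k = 3, 21, 135/2, 387/2, 3321/8, 33183/40, …
ICs: h(0) = 3.

f: a_k = 1, 3, 9/2, 9/2, 27/8, 81/40, …
L₀ from L_f via x↦r, Dx↦r'^{-1}Dx.
Derive L from L₀ (diff closure).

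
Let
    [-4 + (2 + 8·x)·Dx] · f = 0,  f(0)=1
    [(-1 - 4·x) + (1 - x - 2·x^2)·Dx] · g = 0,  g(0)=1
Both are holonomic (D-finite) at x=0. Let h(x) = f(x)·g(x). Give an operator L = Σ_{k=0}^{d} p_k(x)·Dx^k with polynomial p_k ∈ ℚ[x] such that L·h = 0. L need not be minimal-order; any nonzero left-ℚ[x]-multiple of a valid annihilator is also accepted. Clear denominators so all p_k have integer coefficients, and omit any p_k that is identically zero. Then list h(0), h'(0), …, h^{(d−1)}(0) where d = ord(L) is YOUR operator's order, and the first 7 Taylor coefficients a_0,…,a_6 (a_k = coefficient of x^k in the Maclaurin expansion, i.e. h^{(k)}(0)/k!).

L = (3 + 6·x + 12·x^2) + (-1 - 3·x + 6·x^2 + 8·x^3)·Dx  (order 1).
h: a_k = 1, 3, 3, 13, 9, 63, -3, …
ICs: h(0) = 1.

f: a_k = 1, 2, -2, 4, -10, 28, -84, …
g: a_k = 1, 1, 3, 5, 11, 21, 43, …
L₀ := L_f ⊗_s L_g (sym. prod.), ord ≤ 1.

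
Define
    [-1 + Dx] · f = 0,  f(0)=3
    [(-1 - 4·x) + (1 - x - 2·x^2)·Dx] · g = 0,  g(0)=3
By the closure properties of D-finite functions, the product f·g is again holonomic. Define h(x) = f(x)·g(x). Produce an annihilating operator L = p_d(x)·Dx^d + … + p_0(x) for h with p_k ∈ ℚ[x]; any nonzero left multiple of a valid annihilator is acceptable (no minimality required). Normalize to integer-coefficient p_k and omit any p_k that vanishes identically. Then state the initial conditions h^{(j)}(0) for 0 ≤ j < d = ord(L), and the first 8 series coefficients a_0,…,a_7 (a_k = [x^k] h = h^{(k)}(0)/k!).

L = (2 + 3·x - 2·x^2) + (-1 + x + 2·x^2)·Dx  (order 1).
h: a_k = 9, 18, 81/2, 78, 1275/8, 6309/20, 50737/80, 44279/35, …
ICs: h(0) = 9.

f: a_k = 3, 3, 3/2, 1/2, 1/8, 1/40, 1/240, 1/1680, …
g: a_k = 3, 3, 9, 15, 33, 63, 129, 255, …
h₀=f·g: eliminate ⇒ L₀, order ≤ 1·1.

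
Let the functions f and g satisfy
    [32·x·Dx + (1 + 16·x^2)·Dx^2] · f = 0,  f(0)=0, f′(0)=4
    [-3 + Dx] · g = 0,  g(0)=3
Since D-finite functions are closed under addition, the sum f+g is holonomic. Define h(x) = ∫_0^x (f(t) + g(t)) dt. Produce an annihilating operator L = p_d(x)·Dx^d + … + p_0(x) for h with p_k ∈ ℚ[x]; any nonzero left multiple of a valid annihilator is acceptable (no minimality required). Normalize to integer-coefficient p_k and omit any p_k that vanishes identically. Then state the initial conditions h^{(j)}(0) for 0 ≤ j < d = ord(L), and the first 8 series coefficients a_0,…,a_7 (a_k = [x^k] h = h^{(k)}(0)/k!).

L = (96 - 288·x - 4608·x^2 - 4608·x^3)·Dx^2 + (-41 + 1248·x^2 - 2304·x^4)·Dx^3 + (3 + 32·x + 96·x^2 + 512·x^3 + 768·x^4)·Dx^4  (order 4).
h: a_k = 0, 3, 13/2, 9/2, -47/24, 81/40, 1687/48, 243/560, …
ICs: h(0) = 0, h′(0) = 3, h′′(0) = 13, h′′′(0) = 27.

f: a_k = 0, 4, 0, -64/3, 0, 1024/5, 0, -16384/7, …
g: a_k = 3, 9, 27/2, 27/2, 81/8, 243/40, 243/80, 729/560, …
h₀=f+g: left-lcm gives L₀, ord ≤ 3.
h=∫₀ˣh₀: take L = L₀·Dx.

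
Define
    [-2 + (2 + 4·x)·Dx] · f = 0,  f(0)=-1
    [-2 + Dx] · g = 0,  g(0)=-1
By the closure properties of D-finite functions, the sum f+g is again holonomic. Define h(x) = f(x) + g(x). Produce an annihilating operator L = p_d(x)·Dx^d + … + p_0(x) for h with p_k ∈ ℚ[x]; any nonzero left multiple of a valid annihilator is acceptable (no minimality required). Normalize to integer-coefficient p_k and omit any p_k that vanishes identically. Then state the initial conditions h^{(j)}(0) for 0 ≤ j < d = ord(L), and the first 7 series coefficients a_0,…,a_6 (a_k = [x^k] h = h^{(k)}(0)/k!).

L = (6 + 8·x) + (-5 - 16·x - 16·x^2)·Dx + (1 + 6·x + 8·x^2)·Dx^2  (order 2).
h: a_k = -2, -3, -3/2, -11/6, -1/24, -137/120, 881/720, …
ICs: h(0) = -2, h′(0) = -3.

f: a_k = -1, -1, 1/2, -1/2, 5/8, -7/8, 21/16, …
g: a_k = -1, -2, -2, -4/3, -2/3, -4/15, -4/45, …
f+g: L₀ = lclm(L_f,L_g), ord ≤ 1+1.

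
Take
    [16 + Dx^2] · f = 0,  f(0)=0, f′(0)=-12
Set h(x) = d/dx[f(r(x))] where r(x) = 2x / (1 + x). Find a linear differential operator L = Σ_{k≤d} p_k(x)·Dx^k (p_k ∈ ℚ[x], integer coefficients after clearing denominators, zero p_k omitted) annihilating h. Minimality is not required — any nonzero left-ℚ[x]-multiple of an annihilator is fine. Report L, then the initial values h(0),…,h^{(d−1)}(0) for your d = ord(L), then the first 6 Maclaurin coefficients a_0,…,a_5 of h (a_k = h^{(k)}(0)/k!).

f: a_k = 0, -12, 0, 32, 0, -128/5, …
f∘r: x↦r, Dx↦Dx/r' in L_f ⇒ L₀.
Derive L from L₀ (diff closure).
L = (70 + 12·x + 6·x^2) + (6 + 18·x + 18·x^2 + 6·x^3)·Dx + (1 + 4·x + 6·x^2 + 4·x^3 + x^4)·Dx^2  (order 2).
h: a_k = -24, 48, 696, -2976, 3464, 9360, …
ICs: h(0) = -24, h′(0) = 48.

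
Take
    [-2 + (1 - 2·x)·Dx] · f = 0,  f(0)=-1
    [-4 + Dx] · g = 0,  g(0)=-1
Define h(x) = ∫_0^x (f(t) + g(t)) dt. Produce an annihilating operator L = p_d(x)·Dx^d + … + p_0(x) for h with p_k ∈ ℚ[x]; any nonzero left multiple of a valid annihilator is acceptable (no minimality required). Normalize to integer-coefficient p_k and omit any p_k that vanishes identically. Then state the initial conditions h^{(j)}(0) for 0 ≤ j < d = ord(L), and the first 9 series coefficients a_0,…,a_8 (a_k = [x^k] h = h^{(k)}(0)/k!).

f: a_k = -1, -2, -4, -8, -16, -32, -64, -128, -256, …
g: a_k = -1, -4, -8, -32/3, -32/3, -128/15, -256/45, -1024/315, -512/315, …
Weyl lclm of L_f,L_g ⇒ L₀ (ord ≤ 2).
h=∫h₀ ⇒ L = L₀·Dx.
L = -32·x·Dx + (-4 + 32·x - 32·x^2)·Dx^2 + (1 - 6·x + 8·x^2)·Dx^3  (order 3).
h: a_k = 0, -2, -3, -4, -14/3, -16/3, -304/45, -448/45, -5168/315, …
ICs: h(0) = 0, h′(0) = -2, h′′(0) = -6.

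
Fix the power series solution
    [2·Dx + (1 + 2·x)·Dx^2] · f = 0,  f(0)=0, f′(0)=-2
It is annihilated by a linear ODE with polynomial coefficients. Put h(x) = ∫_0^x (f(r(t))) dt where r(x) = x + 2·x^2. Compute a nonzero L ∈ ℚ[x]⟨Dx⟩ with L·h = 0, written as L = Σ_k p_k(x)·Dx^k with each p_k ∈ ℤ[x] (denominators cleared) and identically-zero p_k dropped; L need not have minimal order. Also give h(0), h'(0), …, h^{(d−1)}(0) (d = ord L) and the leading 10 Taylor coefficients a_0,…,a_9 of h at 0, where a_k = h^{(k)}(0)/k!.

L = (-2 + 8·x + 16·x^2)·Dx^2 + (1 + 6·x + 12·x^2 + 16·x^3)·Dx^3  (order 3).
h: a_k = 0, 0, -1, -2/3, 4/3, -4/5, -16/15, 64/21, -16/7, -32/9, …
ICs: h(0) = 0, h′(0) = 0, h′′(0) = -2.

f: a_k = 0, -2, 2, -8/3, 4, -32/5, 32/3, -128/7, 32, -512/9, …
Substitute x→r, Dx→(1/r')Dx; clear ⇒ L₀.
Integrate: L := L₀·Dx.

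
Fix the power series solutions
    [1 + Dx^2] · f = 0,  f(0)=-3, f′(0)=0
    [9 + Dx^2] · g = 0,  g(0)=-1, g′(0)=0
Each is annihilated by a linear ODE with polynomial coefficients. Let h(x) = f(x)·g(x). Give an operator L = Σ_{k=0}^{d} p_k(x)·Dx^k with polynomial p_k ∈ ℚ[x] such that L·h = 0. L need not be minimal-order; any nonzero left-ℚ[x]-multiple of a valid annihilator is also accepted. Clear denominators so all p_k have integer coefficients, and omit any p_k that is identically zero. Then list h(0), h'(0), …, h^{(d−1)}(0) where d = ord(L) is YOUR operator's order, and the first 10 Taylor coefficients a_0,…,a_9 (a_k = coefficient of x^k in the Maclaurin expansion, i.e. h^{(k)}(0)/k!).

f: a_k = -3, 0, 3/2, 0, -1/8, 0, 1/240, 0, -1/13440, 0, …
g: a_k = -1, 0, 9/2, 0, -27/8, 0, 81/80, 0, -729/4480, 0, …
Sym-product of L_f,L_g gives L₀ (≤ ord 4).
L = 64 + 20·Dx^2 + Dx^4  (order 4).
h: a_k = 3, 0, -15, 0, 17, 0, -26/3, 0, 257/105, 0, …
ICs: h(0) = 3, h′(0) = 0, h′′(0) = -30, h′′′(0) = 0.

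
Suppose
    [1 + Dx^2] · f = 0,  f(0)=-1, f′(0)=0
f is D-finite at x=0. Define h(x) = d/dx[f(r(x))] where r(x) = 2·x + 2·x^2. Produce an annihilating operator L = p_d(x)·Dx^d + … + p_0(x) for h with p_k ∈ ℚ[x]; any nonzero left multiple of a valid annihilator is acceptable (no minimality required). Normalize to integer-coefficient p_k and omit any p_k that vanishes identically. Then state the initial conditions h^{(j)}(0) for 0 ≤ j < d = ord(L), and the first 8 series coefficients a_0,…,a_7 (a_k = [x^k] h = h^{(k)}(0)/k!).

L = (16 + 32·x + 96·x^2 + 128·x^3 + 64·x^4) + (-6 - 12·x)·Dx + (1 + 4·x + 4·x^2)·Dx^2  (order 2).
h: a_k = 0, 4, 12, 16/3, -40/3, -352/15, -224/15, 1664/315, …
ICs: h(0) = 0, h′(0) = 4.

f: a_k = -1, 0, 1/2, 0, -1/24, 0, 1/720, 0, …
h₀=f(r): pull back L_f along r ⇒ L₀.
Differentiate: ansatz ord ≤ ord L₀ ⇒ L.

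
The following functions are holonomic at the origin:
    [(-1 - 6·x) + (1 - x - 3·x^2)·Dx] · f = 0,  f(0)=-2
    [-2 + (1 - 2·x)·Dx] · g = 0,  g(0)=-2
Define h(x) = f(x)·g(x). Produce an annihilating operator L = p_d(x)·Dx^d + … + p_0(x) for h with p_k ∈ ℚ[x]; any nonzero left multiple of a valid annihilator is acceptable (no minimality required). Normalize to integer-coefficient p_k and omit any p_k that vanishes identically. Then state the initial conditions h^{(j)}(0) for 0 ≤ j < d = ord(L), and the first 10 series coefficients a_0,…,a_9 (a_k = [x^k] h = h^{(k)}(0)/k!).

L = (-3 - 2·x + 18·x^2) + (1 - 3·x - x^2 + 6·x^3)·Dx  (order 1).
h: a_k = 4, 12, 40, 108, 292, 744, 1876, 4620, 11272, 27180, …
ICs: h(0) = 4.

f: a_k = -2, -2, -8, -14, -38, -80, -194, -434, -1016, -2318, …
g: a_k = -2, -4, -8, -16, -32, -64, -128, -256, -512, -1024, …
h₀=f·g: eliminate ⇒ L₀, order ≤ 1·1.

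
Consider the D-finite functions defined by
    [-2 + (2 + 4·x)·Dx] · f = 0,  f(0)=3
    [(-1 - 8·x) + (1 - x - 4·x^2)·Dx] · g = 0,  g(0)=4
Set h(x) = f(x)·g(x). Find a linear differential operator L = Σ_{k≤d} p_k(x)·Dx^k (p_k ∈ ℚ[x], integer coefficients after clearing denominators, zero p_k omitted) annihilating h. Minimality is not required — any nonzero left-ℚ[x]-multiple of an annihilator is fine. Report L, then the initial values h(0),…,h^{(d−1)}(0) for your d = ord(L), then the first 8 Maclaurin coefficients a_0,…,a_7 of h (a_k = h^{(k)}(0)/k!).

f: a_k = 3, 3, -3/2, 3/2, -15/8, 21/8, -63/16, 99/16, …
g: a_k = 4, 4, 20, 36, 116, 260, 724, 1764, …
f·g: L₀ = L_f ⊗_s L_g, ord ≤ 1·1.
L = (2 + 9·x + 12·x^2) + (-1 - x + 6·x^2 + 8·x^3)·Dx  (order 1).
h: a_k = 12, 24, 66, 168, 849/2, 1107, 11157/4, 7242, …
ICs: h(0) = 12.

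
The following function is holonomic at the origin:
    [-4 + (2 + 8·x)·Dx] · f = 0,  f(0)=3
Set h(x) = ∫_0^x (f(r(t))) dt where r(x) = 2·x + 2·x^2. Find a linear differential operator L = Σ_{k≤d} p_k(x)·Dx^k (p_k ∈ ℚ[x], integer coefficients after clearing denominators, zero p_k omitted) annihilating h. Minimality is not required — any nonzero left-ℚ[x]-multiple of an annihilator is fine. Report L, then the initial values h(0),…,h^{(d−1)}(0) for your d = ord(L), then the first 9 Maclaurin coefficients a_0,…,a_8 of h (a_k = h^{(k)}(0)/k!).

L = (-4 - 8·x)·Dx + (1 + 8·x + 8·x^2)·Dx^2  (order 2).
h: a_k = 0, 3, 6, -4, 12, -216/5, 176, -5472/7, 3696, …
ICs: h(0) = 0, h′(0) = 3.

f: a_k = 3, 6, -6, 12, -30, 84, -252, 792, -2574, …
Change of var in L_f (x↦r) gives L₀.
h=∫₀ˣh₀: take L = L₀·Dx.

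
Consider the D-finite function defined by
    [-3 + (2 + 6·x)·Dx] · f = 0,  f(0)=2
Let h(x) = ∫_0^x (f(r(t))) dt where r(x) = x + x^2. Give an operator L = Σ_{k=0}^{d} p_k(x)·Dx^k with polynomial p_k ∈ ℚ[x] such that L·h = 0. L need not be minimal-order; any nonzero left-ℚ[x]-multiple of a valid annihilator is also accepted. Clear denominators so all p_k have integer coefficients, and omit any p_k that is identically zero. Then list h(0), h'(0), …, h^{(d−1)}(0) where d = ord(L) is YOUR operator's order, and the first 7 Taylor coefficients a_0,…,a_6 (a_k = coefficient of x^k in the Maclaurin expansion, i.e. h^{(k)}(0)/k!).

f: a_k = 2, 3, -9/4, 27/8, -405/64, 1701/128, -15309/512, …
L₀ from L_f via x↦r, Dx↦r'^{-1}Dx.
h=∫h₀ ⇒ L = L₀·Dx.
L = (-3 - 6·x)·Dx + (2 + 6·x + 6·x^2)·Dx^2  (order 2).
h: a_k = 0, 2, 3/2, 1/4, -9/32, 99/320, -81/256, …
ICs: h(0) = 0, h′(0) = 2.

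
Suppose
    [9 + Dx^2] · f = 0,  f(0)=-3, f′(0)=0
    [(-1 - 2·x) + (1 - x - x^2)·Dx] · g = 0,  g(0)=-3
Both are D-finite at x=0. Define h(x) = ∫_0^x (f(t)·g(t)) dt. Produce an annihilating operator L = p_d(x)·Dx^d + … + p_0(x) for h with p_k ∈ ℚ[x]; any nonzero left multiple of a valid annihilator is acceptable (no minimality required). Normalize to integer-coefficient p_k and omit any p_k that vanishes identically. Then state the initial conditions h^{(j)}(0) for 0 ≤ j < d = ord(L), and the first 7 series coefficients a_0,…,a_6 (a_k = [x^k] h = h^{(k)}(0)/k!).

f: a_k = -3, 0, 27/2, 0, -81/8, 0, 243/80, …
g: a_k = -3, -3, -6, -9, -15, -24, -39, …
Product ⇒ symmetric product L₀, ord ≤ 2.
h=∫h₀ ⇒ L = L₀·Dx.
L = (-7 + 9·x + 9·x^2)·Dx + (2 + 4·x)·Dx^2 + (-1 + x + x^2)·Dx^3  (order 3).
h: a_k = 0, 9, 9/2, -15/2, -27/8, -9/8, -51/16, …
ICs: h(0) = 0, h′(0) = 9, h′′(0) = 9.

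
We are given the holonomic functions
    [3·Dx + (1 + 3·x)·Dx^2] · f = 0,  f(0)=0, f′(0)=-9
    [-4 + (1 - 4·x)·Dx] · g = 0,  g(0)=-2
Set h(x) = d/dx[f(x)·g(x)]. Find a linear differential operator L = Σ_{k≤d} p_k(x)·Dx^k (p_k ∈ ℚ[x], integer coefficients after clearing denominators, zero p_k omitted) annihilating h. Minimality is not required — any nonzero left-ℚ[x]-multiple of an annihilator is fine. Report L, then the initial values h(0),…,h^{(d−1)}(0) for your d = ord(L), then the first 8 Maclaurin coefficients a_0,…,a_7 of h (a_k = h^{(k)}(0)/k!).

L = 48 + (6 + 60·x)·Dx + (-1 + x + 12·x^2)·Dx^2  (order 2).
h: a_k = 18, 90, 702, 3258, 17748, 404082/5, 1951326/5, 61064622/35, …
ICs: h(0) = 18, h′(0) = 90.

f: a_k = 0, -9, 27/2, -27, 243/4, -729/5, 729/2, -6561/7, …
g: a_k = -2, -8, -32, -128, -512, -2048, -8192, -32768, …
h₀=f·g: eliminate ⇒ L₀, order ≤ 2·1.
h₀' ⇒ L via d/dx closure of L₀.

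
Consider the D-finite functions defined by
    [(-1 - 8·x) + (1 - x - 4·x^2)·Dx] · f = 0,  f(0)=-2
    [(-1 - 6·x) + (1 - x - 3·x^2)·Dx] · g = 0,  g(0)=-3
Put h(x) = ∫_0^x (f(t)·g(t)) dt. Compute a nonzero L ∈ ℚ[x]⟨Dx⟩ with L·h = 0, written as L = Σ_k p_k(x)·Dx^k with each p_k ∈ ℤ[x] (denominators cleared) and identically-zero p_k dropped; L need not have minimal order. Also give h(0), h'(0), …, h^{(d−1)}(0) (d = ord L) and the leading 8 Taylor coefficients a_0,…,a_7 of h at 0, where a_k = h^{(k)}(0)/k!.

L = (-2 - 12·x + 21·x^2 + 48·x^3)·Dx + (1 - 2·x - 6·x^2 + 7·x^3 + 12·x^4)·Dx^2  (order 2).
h: a_k = 0, 6, 6, 20, 75/2, 504/5, 224, 3942/7, …
ICs: h(0) = 0, h′(0) = 6.

f: a_k = -2, -2, -10, -18, -58, -130, -362, -882, …
g: a_k = -3, -3, -12, -21, -57, -120, -291, -651, …
Product ⇒ symmetric product L₀, ord ≤ 1.
Integrate: L := L₀·Dx.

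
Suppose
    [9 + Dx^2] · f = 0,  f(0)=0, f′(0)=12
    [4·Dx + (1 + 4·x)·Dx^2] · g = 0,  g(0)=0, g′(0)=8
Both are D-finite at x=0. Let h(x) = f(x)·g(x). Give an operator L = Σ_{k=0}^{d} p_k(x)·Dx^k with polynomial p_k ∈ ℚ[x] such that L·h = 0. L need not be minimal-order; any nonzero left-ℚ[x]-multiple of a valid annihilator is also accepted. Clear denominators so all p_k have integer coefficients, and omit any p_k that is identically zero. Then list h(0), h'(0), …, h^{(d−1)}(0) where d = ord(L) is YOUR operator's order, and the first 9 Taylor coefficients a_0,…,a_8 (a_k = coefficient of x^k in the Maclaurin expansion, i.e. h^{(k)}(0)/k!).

L = (-2043 - 1296·x + 44064·x^2 + 186624·x^3 + 186624·x^4) + (72 + 5472·x + 31104·x^2 + 41472·x^3)·Dx + (-182 + 864·x + 12096·x^2 + 41472·x^3 + 41472·x^4)·Dx^2 + (8 + 608·x + 3456·x^2 + 4608·x^3)·Dx^3 + (5 + 112·x + 800·x^2 + 2304·x^3 + 2304·x^4)·Dx^4  (order 4).
h: a_k = 0, 0, 96, -192, 368, -1248, 4212, -71048/5, 1719642/35, …
ICs: h(0) = 0, h′(0) = 0, h′′(0) = 192, h′′′(0) = -1152.

f: a_k = 0, 12, 0, -18, 0, 81/10, 0, -243/140, 0, …
g: a_k = 0, 8, -16, 128/3, -128, 2048/5, -4096/3, 32768/7, -16384, …
Sym-product of L_f,L_g gives L₀ (≤ ord 4).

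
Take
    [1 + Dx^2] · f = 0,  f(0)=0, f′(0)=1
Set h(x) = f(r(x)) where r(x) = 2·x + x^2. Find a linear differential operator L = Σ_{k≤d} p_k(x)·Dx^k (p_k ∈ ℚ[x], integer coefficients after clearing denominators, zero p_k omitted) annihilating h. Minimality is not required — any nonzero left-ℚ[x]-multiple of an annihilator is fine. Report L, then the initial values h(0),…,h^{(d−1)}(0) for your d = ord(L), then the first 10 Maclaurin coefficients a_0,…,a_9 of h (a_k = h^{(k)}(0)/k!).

L = (4 + 12·x + 12·x^2 + 4·x^3) - Dx + (1 + x)·Dx^2  (order 2).
h: a_k = 0, 2, 1, -4/3, -2, -11/15, 1/2, 202/315, 11/45, -551/11340, …
ICs: h(0) = 0, h′(0) = 2.

f: a_k = 0, 1, 0, -1/6, 0, 1/120, 0, -1/5040, 0, 1/362880, …
L₀ from L_f via x↦r, Dx↦r'^{-1}Dx.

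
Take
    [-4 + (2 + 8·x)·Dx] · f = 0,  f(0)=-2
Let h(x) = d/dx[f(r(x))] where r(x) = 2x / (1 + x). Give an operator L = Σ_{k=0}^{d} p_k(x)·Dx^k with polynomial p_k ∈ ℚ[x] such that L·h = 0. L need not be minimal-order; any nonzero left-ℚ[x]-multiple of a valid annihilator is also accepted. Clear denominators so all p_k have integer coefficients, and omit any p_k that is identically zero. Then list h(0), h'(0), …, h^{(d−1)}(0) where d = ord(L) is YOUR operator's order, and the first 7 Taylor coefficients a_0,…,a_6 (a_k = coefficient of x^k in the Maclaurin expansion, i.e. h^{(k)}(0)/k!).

f: a_k = -2, -4, 4, -8, 20, -56, 168, …
h₀=f(r): pull back L_f along r ⇒ L₀.
h₀' ⇒ L via d/dx closure of L₀.
L = (-6 - 18·x) + (-1 - 10·x - 9·x^2)·Dx  (order 1).
h: a_k = -8, 48, -312, 2272, -17640, 141840, -1165080, …
ICs: h(0) = -8.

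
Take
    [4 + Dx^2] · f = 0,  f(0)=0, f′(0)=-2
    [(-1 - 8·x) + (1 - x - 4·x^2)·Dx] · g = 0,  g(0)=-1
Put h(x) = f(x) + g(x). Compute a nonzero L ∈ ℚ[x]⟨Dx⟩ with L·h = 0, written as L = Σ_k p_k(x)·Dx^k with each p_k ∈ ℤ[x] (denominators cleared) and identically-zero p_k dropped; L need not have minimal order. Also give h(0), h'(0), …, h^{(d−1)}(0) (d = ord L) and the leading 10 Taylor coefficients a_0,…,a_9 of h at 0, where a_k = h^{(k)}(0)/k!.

L = (-116 - 1008·x - 968·x^2 - 2688·x^3 - 640·x^4 - 1024·x^5) + (28 + 4·x - 8·x^2 - 200·x^3 - 480·x^4 - 384·x^5 - 512·x^6)·Dx + (-29 - 252·x - 242·x^2 - 672·x^3 - 160·x^4 - 256·x^5)·Dx^2 + (7 + x - 2·x^2 - 50·x^3 - 120·x^4 - 96·x^5 - 128·x^6)·Dx^3  (order 3).
h: a_k = -1, -3, -5, -23/3, -29, -979/15, -181, -138907/315, -1165, -8303719/2835, …
ICs: h(0) = -1, h′(0) = -3, h′′(0) = -10.

f: a_k = 0, -2, 0, 4/3, 0, -4/15, 0, 8/315, 0, -4/2835, …
g: a_k = -1, -1, -5, -9, -29, -65, -181, -441, -1165, -2929, …
h₀=f+g: left-lcm gives L₀, ord ≤ 3.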